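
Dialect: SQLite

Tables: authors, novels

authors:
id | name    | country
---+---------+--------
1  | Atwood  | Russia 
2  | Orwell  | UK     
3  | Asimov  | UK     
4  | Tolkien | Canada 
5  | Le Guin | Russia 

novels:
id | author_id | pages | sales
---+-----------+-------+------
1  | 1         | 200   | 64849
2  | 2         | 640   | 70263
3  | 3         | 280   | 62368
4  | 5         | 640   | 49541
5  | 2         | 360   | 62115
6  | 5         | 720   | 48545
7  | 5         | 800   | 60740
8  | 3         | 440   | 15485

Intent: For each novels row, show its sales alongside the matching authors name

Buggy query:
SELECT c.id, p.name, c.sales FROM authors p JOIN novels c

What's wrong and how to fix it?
Bug: Missing join condition: each novels row is matched to all authors rows instead of just its own

Fix: Specify the join condition linking the foreign key to the parent id

Corrected query:
SELECT c.id, p.name, c.sales FROM authors p JOIN novels c ON c.author_id = p.id

Result:
id | name    | sales
---+---------+------
1  | Atwood  | 64849
2  | Orwell  | 70263
3  | Asimov  | 62368
4  | Le Guin | 49541
5  | Orwell  | 62115
6  | Le Guin | 48545
7  | Le Guin | 60740
8  | Asimov  | 15485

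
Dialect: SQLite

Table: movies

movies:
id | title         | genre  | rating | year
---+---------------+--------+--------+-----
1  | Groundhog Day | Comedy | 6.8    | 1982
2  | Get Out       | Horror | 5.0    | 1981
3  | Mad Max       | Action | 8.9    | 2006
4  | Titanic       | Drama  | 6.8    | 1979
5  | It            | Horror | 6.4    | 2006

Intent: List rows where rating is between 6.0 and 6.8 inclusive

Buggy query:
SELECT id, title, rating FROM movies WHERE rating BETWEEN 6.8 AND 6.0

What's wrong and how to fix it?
Bug: BETWEEN expects the lower bound first; with 6.8 AND 6.0 the range is empty

Fix: Swap the bounds so the smaller value comes first

Corrected query:
SELECT id, title, rating FROM movies WHERE rating BETWEEN 6.0 AND 6.8

Result:
id | title         | rating
---+---------------+-------
1  | Groundhog Day | 6.8   
4  | Titanic       | 6.8   
5  | It            | 6.4   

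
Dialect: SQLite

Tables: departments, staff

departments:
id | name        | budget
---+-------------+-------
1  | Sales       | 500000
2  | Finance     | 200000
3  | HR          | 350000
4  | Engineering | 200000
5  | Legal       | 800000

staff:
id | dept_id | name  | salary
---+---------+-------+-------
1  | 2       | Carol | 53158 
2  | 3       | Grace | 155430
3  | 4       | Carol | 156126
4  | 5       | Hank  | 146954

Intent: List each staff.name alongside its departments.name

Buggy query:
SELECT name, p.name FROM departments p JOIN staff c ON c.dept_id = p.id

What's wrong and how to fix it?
Bug: Both tables have a 'name' column; the unqualified reference is ambiguous

Fix: Qualify the column with its table alias (c.name)

Corrected query:
SELECT c.name, p.name FROM departments p JOIN staff c ON c.dept_id = p.id

Result:
name  | name       
------+------------
Carol | Finance    
Grace | HR         
Carol | Engineering
Hank  | Legal      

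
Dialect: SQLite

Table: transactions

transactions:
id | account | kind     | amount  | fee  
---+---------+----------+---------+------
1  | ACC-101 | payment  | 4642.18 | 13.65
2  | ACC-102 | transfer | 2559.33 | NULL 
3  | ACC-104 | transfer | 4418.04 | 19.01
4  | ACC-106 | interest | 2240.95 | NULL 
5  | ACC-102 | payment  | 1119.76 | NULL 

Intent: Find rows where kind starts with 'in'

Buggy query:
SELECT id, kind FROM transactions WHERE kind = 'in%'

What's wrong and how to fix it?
Bug: Wildcards only work with LIKE; '=' treats '%' as a literal character

Fix: Use LIKE for wildcard pattern matching

Corrected query:
SELECT id, kind FROM transactions WHERE kind LIKE 'in%'

Result:
id | kind    
---+---------
4  | interest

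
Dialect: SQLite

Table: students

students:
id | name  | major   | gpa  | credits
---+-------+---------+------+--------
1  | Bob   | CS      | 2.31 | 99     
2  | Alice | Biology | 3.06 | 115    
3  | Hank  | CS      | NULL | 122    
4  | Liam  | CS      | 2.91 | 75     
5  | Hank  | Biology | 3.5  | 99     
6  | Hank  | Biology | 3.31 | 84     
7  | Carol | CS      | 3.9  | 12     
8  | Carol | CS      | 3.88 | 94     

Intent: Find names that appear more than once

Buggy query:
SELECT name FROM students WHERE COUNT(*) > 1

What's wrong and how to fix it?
Bug: WHERE can't reference COUNT(*); aggregates are computed after WHERE

Fix: GROUP BY name, then filter groups with HAVING COUNT(*) > 1

Corrected query:
SELECT name FROM students GROUP BY name HAVING COUNT(*) > 1

Result:
name 
-----
Carol
Hank 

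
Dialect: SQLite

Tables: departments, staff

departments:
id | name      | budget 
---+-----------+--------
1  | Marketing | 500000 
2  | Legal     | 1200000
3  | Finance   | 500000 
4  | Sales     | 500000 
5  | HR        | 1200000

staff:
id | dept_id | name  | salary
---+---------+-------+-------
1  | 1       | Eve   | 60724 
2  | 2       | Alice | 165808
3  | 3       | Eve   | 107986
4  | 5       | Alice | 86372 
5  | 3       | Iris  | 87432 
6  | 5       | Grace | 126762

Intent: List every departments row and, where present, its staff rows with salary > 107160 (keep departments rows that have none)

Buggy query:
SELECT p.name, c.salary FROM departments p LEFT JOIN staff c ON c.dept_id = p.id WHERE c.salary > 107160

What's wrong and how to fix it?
Bug: A WHERE condition on the right-hand table after LEFT JOIN drops unmatched parents

Fix: Put 'c.salary > 107160' in the JOIN's ON clause instead of WHERE

Corrected query:
SELECT p.name, c.salary FROM departments p LEFT JOIN staff c ON c.dept_id = p.id AND c.salary > 107160

Result:
name      | salary
----------+-------
Marketing | NULL  
Legal     | 165808
Finance   | 107986
Sales     | NULL  
HR        | 126762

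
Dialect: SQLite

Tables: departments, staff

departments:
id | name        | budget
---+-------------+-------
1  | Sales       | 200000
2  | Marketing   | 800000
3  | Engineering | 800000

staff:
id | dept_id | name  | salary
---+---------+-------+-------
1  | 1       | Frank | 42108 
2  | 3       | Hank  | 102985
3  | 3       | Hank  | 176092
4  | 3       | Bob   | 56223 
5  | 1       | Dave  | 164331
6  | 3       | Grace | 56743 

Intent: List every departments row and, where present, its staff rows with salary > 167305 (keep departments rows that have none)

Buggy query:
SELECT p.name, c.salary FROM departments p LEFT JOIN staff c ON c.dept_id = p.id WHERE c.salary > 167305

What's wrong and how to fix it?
Bug: Filtering c.salary in WHERE discards the NULL rows produced by LEFT JOIN, turning it into an inner join

Fix: Move the right-table condition into the ON clause so unmatched parents are kept

Corrected query:
SELECT p.name, c.salary FROM departments p LEFT JOIN staff c ON c.dept_id = p.id AND c.salary > 167305

Result:
name        | salary
------------+-------
Sales       | NULL  
Marketing   | NULL  
Engineering | 176092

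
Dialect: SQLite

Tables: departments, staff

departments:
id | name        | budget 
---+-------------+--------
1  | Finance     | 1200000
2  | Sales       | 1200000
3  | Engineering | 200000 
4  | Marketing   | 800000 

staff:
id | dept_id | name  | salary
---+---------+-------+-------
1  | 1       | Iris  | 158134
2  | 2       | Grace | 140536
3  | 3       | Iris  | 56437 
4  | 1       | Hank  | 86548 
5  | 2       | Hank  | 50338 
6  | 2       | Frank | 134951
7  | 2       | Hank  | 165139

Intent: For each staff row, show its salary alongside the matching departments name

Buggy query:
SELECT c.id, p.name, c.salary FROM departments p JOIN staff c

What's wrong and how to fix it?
Bug: Missing join condition: each staff row is matched to all departments rows instead of just its own

Fix: Specify the join condition linking the foreign key to the parent id

Corrected query:
SELECT c.id, p.name, c.salary FROM departments p JOIN staff c ON c.dept_id = p.id

Result:
id | name        | salary
---+-------------+-------
1  | Finance     | 158134
2  | Sales       | 140536
3  | Engineering | 56437 
4  | Finance     | 86548 
5  | Sales       | 50338 
6  | Sales       | 134951
7  | Sales       | 165139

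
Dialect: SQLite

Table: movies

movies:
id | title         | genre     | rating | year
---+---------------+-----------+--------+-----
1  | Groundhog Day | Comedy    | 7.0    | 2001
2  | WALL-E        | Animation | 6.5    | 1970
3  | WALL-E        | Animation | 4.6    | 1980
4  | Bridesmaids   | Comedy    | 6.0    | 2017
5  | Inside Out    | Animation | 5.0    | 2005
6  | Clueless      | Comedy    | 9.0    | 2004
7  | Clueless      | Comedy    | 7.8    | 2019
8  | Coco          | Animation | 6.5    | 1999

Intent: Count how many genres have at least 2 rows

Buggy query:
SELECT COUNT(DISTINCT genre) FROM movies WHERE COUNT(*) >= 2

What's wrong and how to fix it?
Bug: WHERE filters individual rows, not groups, so a group-level COUNT is invalid there

Fix: Group first with HAVING COUNT(*) >= 2, then COUNT the resulting groups

Corrected query:
SELECT COUNT(*) FROM (SELECT genre FROM movies GROUP BY genre HAVING COUNT(*) >= 2)

Result:
COUNT(*)
--------
2       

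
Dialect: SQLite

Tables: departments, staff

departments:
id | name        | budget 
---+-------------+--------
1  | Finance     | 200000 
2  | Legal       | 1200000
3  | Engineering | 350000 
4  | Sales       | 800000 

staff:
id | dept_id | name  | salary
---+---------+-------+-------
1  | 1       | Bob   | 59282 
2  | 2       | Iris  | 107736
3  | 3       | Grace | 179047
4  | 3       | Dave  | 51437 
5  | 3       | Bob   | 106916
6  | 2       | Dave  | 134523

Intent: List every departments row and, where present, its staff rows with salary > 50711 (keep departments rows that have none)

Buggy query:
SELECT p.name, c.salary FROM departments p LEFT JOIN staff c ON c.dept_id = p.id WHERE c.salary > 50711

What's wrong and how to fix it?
Bug: Filtering c.salary in WHERE discards the NULL rows produced by LEFT JOIN, turning it into an inner join

Fix: Put 'c.salary > 50711' in the JOIN's ON clause instead of WHERE

Corrected query:
SELECT p.name, c.salary FROM departments p LEFT JOIN staff c ON c.dept_id = p.id AND c.salary > 50711

Result:
name        | salary
------------+-------
Finance     | 59282 
Legal       | 107736
Legal       | 134523
Engineering | 51437 
Engineering | 106916
Engineering | 179047
Sales       | NULL  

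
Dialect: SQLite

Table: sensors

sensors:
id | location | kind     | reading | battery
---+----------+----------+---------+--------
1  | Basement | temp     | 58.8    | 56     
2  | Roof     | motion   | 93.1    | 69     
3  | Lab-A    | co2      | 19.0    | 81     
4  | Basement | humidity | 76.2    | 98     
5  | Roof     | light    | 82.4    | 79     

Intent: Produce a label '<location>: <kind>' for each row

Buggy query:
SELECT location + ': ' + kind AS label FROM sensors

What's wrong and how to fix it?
Bug: SQLite uses || for string concatenation; + coerces text to numbers (yielding 0)

Fix: Use the || operator for string concatenation

Corrected query:
SELECT location || ': ' || kind AS label FROM sensors

Result:
label             
------------------
Basement: temp    
Roof: motion      
Lab-A: co2        
Basement: humidity
Roof: light       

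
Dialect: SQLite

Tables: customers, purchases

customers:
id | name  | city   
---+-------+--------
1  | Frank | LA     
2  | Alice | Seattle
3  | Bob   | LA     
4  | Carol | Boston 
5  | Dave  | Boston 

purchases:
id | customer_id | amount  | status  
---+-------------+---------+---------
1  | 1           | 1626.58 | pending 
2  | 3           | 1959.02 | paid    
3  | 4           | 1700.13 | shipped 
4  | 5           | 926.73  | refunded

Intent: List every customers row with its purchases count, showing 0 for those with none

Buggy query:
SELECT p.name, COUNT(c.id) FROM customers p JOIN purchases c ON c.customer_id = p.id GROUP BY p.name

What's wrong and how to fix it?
Bug: INNER JOIN drops customers rows that have no matching purchases rows

Fix: Use LEFT JOIN so parents without children still appear (COUNT(c.id) gives 0)

Corrected query:
SELECT p.name, COUNT(c.id) FROM customers p LEFT JOIN purchases c ON c.customer_id = p.id GROUP BY p.name

Result:
name  | COUNT(c.id)
------+------------
Alice | 0          
Bob   | 1          
Carol | 1          
Dave  | 1          
Frank | 1          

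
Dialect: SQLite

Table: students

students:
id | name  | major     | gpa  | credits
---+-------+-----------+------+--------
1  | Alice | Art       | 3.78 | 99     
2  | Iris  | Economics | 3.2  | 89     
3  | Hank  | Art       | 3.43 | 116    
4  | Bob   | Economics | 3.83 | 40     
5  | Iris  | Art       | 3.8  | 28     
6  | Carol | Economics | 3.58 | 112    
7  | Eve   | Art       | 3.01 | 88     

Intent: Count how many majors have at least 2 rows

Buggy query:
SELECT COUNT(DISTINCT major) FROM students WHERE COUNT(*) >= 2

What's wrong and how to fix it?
Bug: WHERE filters individual rows, not groups, so a group-level COUNT is invalid there

Fix: Group first with HAVING COUNT(*) >= 2, then COUNT the resulting groups

Corrected query:
SELECT COUNT(*) FROM (SELECT major FROM students GROUP BY major HAVING COUNT(*) >= 2)

Result:
COUNT(*)
--------
2       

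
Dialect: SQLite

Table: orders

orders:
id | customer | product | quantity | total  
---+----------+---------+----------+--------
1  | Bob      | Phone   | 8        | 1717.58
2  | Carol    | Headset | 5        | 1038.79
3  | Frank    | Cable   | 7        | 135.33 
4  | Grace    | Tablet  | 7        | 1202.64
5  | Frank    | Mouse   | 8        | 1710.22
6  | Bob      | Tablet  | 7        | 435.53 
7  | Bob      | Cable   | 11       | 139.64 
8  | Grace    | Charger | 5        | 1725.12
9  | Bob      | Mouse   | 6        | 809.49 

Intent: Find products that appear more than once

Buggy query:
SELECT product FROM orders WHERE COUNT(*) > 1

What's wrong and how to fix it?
Bug: COUNT(*) is an aggregate and cannot be used in WHERE

Fix: GROUP BY product, then filter groups with HAVING COUNT(*) > 1

Corrected query:
SELECT product FROM orders GROUP BY product HAVING COUNT(*) > 1

Result:
product
-------
Cable  
Mouse  
Tablet 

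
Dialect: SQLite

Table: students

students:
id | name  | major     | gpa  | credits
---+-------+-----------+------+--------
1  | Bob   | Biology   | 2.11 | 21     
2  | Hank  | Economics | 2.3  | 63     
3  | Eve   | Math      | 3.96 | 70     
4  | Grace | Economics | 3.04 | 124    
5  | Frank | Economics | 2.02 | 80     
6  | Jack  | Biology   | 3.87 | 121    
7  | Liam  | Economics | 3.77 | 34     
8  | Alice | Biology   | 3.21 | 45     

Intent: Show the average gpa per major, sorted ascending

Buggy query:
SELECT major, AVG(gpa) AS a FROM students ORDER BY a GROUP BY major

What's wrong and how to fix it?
Bug: ORDER BY appears before GROUP BY; SQL clause order requires GROUP BY first

Fix: Reorder: SELECT … FROM … GROUP BY … ORDER BY …

Corrected query:
SELECT major, AVG(gpa) AS a FROM students GROUP BY major ORDER BY a

Result:
major     | a       
----------+---------
Economics | 2.7825  
Biology   | 3.063333
Math      | 3.96    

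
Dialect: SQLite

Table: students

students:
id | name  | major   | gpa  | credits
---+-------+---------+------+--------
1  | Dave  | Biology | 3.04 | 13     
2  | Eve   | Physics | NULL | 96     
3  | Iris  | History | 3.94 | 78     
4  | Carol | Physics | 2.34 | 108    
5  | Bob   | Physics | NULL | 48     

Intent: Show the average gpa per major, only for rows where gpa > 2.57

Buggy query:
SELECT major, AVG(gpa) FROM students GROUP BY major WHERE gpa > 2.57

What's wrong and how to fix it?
Bug: Row-level WHERE must come before GROUP BY in the clause order

Fix: Move the WHERE clause before GROUP BY

Corrected query:
SELECT major, AVG(gpa) FROM students WHERE gpa > 2.57 GROUP BY major

Result:
major   | AVG(gpa)
--------+---------
Biology | 3.04    
History | 3.94    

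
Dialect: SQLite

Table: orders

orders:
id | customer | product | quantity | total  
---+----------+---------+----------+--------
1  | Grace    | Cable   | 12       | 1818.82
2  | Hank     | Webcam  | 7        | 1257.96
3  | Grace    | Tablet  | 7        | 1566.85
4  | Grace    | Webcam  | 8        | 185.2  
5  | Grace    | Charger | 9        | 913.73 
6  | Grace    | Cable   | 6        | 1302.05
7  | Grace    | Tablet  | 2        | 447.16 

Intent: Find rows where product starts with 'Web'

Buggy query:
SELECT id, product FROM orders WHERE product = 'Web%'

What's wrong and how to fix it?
Bug: '=' compares the literal string including the % character; pattern matching needs LIKE

Fix: Use LIKE for wildcard pattern matching

Corrected query:
SELECT id, product FROM orders WHERE product LIKE 'Web%'

Result:
id | product
---+--------
2  | Webcam 
4  | Webcam 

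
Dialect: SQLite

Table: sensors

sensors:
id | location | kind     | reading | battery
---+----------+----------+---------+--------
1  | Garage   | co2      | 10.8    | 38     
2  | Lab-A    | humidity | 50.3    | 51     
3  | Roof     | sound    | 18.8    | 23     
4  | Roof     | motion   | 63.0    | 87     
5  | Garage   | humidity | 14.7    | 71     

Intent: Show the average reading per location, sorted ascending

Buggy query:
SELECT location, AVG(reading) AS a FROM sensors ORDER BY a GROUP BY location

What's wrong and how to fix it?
Bug: ORDER BY appears before GROUP BY; SQL clause order requires GROUP BY first

Fix: Move ORDER BY to the end, after GROUP BY

Corrected query:
SELECT location, AVG(reading) AS a FROM sensors GROUP BY location ORDER BY a

Result:
location | a    
---------+------
Garage   | 12.75
Roof     | 40.9 
Lab-A    | 50.3 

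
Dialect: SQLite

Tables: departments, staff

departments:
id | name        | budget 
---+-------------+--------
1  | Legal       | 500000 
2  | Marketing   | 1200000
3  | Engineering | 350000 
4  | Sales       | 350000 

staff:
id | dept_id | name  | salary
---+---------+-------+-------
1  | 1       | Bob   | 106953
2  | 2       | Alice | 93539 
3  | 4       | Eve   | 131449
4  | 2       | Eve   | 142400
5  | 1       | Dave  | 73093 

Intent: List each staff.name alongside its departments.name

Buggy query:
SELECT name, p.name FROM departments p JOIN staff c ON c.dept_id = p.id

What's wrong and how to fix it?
Bug: Both tables have a 'name' column; the unqualified reference is ambiguous

Fix: Prefix ambiguous columns with the table alias

Corrected query:
SELECT c.name, p.name FROM departments p JOIN staff c ON c.dept_id = p.id

Result:
name  | name     
------+----------
Bob   | Legal    
Alice | Marketing
Eve   | Sales    
Eve   | Marketing
Dave  | Legal    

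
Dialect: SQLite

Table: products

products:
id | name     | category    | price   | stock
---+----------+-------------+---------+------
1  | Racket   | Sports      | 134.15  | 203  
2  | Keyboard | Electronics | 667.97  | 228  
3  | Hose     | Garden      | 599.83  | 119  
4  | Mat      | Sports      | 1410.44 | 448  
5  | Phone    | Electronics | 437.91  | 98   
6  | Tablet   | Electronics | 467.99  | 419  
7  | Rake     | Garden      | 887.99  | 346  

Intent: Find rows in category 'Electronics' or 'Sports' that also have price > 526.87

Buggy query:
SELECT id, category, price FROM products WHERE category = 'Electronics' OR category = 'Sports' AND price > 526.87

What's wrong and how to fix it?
Bug: Without parentheses, AND is evaluated before OR, so the price filter only applies to the 'Sports' branch

Fix: Group the OR with parentheses (or use IN), then AND the threshold

Corrected query:
SELECT id, category, price FROM products WHERE (category = 'Electronics' OR category = 'Sports') AND price > 526.87

Result:
id | category    | price  
---+-------------+--------
2  | Electronics | 667.97 
4  | Sports      | 1410.44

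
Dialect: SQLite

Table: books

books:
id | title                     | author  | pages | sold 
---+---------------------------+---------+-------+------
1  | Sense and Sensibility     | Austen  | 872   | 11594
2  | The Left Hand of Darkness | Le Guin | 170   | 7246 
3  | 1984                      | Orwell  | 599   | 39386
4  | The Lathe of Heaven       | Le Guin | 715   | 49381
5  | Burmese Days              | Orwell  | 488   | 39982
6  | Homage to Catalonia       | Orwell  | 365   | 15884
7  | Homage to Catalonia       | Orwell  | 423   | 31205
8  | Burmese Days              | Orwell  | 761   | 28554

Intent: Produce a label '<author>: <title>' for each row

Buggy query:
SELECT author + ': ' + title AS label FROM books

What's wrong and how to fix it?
Bug: '+' is numeric addition; on text columns SQLite converts them to 0 instead of concatenating

Fix: Replace + with || to concatenate text

Corrected query:
SELECT author || ': ' || title AS label FROM books

Result:
label                             
----------------------------------
Austen: Sense and Sensibility     
Le Guin: The Left Hand of Darkness
Orwell: 1984                      
Le Guin: The Lathe of Heaven      
Orwell: Burmese Days              
Orwell: Homage to Catalonia       
Orwell: Homage to Catalonia       
Orwell: Burmese Days              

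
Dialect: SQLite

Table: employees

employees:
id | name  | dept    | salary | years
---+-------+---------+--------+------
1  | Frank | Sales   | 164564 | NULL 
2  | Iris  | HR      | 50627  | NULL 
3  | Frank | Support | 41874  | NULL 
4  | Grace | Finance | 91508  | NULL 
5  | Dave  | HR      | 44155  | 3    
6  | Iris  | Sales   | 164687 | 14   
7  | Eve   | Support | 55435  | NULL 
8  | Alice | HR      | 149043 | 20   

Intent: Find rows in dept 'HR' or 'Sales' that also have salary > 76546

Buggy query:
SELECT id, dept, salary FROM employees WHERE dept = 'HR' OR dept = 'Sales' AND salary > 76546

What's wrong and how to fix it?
Bug: AND binds tighter than OR, so this parses as dept = 'HR' OR (dept = 'Sales' AND salary > 76546)

Fix: Group the OR with parentheses (or use IN), then AND the threshold

Corrected query:
SELECT id, dept, salary FROM employees WHERE (dept = 'HR' OR dept = 'Sales') AND salary > 76546

Result:
id | dept  | salary
---+-------+-------
1  | Sales | 164564
6  | Sales | 164687
8  | HR    | 149043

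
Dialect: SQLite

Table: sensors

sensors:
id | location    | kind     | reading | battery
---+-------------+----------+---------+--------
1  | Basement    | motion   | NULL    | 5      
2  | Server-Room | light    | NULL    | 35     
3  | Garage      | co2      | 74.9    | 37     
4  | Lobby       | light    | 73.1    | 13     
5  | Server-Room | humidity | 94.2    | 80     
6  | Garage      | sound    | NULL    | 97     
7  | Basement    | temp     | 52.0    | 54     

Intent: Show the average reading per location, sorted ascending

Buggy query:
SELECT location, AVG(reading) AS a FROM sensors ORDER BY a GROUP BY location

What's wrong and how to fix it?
Bug: ORDER BY appears before GROUP BY; SQL clause order requires GROUP BY first

Fix: Reorder: SELECT … FROM … GROUP BY … ORDER BY …

Corrected query:
SELECT location, AVG(reading) AS a FROM sensors GROUP BY location ORDER BY a

Result:
location    | a   
------------+-----
Basement    | 52  
Lobby       | 73.1
Garage      | 74.9
Server-Room | 94.2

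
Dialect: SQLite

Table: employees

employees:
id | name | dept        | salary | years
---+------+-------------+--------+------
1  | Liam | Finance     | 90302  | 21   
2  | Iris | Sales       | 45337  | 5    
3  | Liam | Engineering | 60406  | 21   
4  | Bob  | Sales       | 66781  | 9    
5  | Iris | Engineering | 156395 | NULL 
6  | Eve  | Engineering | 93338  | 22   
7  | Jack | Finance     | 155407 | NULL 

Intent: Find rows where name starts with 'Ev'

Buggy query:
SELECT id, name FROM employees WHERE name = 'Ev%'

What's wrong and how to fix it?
Bug: '=' compares the literal string including the % character; pattern matching needs LIKE

Fix: Replace '=' with LIKE so 'Ev%' is treated as a pattern

Corrected query:
SELECT id, name FROM employees WHERE name LIKE 'Ev%'

Result:
id | name
---+-----
6  | Eve 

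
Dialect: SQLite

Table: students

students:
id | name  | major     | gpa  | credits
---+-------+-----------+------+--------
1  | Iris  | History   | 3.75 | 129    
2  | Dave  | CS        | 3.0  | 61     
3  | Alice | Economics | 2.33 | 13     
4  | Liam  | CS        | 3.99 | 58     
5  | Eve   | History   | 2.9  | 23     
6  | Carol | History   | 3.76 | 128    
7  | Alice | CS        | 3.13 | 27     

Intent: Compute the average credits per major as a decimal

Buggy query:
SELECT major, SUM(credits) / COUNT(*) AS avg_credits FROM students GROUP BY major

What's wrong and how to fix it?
Bug: SUM(credits) and COUNT(*) are both integers; the division truncates the fractional part

Fix: Cast one side to REAL so the division keeps the fractional part

Corrected query:
SELECT major, SUM(credits) * 1.0 / COUNT(*) AS avg_credits FROM students GROUP BY major

Result:
major     | avg_credits
----------+------------
CS        | 48.666667  
Economics | 13         
History   | 93.333333  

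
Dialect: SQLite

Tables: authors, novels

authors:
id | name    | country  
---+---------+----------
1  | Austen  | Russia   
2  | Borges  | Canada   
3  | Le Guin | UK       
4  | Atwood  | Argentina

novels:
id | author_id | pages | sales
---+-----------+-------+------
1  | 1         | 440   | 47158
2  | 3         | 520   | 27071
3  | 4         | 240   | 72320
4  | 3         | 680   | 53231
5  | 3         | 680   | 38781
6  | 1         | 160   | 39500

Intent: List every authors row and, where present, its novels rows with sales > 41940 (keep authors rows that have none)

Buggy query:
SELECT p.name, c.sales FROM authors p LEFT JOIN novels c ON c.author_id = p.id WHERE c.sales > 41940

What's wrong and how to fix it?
Bug: A WHERE condition on the right-hand table after LEFT JOIN drops unmatched parents

Fix: Move the right-table condition into the ON clause so unmatched parents are kept

Corrected query:
SELECT p.name, c.sales FROM authors p LEFT JOIN novels c ON c.author_id = p.id AND c.sales > 41940

Result:
name    | sales
--------+------
Austen  | 47158
Borges  | NULL 
Le Guin | 53231
Atwood  | 72320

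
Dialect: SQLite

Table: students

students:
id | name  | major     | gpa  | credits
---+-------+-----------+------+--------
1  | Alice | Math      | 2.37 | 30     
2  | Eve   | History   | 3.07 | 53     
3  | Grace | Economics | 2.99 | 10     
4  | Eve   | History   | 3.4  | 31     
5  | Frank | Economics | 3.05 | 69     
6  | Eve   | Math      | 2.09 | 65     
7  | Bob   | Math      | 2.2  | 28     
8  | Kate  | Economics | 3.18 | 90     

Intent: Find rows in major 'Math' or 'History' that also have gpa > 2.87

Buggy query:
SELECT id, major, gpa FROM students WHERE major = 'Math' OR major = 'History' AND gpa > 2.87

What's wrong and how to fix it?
Bug: Without parentheses, AND is evaluated before OR, so the gpa filter only applies to the 'History' branch

Fix: Add parentheses around the OR so the AND applies to both alternatives

Corrected query:
SELECT id, major, gpa FROM students WHERE (major = 'Math' OR major = 'History') AND gpa > 2.87

Result:
id | major   | gpa 
---+---------+-----
2  | History | 3.07
4  | History | 3.4 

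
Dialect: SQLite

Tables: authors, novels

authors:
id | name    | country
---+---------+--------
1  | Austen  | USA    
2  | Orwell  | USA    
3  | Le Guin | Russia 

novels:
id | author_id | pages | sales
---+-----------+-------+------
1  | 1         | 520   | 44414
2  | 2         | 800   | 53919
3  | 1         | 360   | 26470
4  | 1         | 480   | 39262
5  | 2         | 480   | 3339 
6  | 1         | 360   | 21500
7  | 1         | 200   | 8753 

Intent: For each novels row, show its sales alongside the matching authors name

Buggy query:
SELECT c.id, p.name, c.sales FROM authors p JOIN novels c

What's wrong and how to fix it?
Bug: Missing join condition: each novels row is matched to all authors rows instead of just its own

Fix: Add ON c.author_id = p.id to the JOIN

Corrected query:
SELECT c.id, p.name, c.sales FROM authors p JOIN novels c ON c.author_id = p.id

Result:
id | name   | sales
---+--------+------
1  | Austen | 44414
2  | Orwell | 53919
3  | Austen | 26470
4  | Austen | 39262
5  | Orwell | 3339 
6  | Austen | 21500
7  | Austen | 8753 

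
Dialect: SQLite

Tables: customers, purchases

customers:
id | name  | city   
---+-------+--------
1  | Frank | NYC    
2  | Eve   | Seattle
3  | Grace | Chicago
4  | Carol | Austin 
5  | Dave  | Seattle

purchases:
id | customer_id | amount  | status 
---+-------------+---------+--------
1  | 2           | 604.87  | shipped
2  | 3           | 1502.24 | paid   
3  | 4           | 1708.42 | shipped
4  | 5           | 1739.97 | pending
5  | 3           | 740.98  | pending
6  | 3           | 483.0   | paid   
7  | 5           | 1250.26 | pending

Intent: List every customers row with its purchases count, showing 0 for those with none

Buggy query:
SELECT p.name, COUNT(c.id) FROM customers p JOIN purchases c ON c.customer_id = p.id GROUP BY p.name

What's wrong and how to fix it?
Bug: INNER JOIN drops customers rows that have no matching purchases rows

Fix: Use LEFT JOIN so parents without children still appear (COUNT(c.id) gives 0)

Corrected query:
SELECT p.name, COUNT(c.id) FROM customers p LEFT JOIN purchases c ON c.customer_id = p.id GROUP BY p.name

Result:
name  | COUNT(c.id)
------+------------
Carol | 1          
Dave  | 2          
Eve   | 1          
Frank | 0          
Grace | 3          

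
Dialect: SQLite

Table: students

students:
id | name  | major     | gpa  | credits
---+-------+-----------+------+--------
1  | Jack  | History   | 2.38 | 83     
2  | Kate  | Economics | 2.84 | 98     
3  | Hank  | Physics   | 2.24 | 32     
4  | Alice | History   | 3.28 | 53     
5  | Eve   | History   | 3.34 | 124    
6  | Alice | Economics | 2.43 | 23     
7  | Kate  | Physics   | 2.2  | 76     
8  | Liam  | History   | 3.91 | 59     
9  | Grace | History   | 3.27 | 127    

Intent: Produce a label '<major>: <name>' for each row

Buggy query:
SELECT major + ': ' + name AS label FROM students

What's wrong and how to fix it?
Bug: '+' is numeric addition; on text columns SQLite converts them to 0 instead of concatenating

Fix: Use the || operator for string concatenation

Corrected query:
SELECT major || ': ' || name AS label FROM students

Result:
label           
----------------
History: Jack   
Economics: Kate 
Physics: Hank   
History: Alice  
History: Eve    
Economics: Alice
Physics: Kate   
History: Liam   
History: Grace  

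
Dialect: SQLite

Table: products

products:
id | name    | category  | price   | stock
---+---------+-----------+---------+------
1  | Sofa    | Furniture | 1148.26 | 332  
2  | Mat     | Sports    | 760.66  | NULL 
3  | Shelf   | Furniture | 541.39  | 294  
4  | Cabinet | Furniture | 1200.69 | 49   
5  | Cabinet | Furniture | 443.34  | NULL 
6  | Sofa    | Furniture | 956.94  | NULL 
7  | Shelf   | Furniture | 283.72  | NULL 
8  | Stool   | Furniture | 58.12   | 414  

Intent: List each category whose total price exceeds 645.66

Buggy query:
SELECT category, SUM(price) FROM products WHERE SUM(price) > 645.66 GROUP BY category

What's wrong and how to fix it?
Bug: Aggregate functions cannot appear in a WHERE clause

Fix: Move the aggregate condition to a HAVING clause

Corrected query:
SELECT category, SUM(price) FROM products GROUP BY category HAVING SUM(price) > 645.66

Result:
category  | SUM(price)
----------+-----------
Furniture | 4632.46   
Sports    | 760.66    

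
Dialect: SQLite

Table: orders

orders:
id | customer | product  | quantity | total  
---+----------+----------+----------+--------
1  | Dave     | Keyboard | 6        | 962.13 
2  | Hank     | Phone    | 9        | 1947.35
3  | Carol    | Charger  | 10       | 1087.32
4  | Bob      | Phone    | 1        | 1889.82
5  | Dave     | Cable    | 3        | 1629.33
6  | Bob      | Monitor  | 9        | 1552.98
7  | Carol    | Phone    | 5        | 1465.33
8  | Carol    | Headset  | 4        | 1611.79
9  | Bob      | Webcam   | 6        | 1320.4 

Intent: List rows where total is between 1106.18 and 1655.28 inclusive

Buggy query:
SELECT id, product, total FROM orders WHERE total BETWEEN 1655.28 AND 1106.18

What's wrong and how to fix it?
Bug: BETWEEN expects the lower bound first; with 1655.28 AND 1106.18 the range is empty

Fix: Swap the bounds so the smaller value comes first

Corrected query:
SELECT id, product, total FROM orders WHERE total BETWEEN 1106.18 AND 1655.28

Result:
id | product | total  
---+---------+--------
5  | Cable   | 1629.33
6  | Monitor | 1552.98
7  | Phone   | 1465.33
8  | Headset | 1611.79
9  | Webcam  | 1320.4 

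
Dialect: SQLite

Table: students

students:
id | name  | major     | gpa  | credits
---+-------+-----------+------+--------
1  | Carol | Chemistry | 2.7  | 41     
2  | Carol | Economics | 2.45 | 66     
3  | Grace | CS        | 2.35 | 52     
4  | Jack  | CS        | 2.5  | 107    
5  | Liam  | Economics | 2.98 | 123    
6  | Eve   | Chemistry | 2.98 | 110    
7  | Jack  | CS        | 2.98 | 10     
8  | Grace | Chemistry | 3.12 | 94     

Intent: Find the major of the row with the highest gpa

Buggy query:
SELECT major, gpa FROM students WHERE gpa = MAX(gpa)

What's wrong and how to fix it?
Bug: WHERE is evaluated per row; an aggregate over the whole table isn't defined there

Fix: Wrap MAX in a scalar subquery so WHERE compares against a single value

Corrected query:
SELECT major, gpa FROM students WHERE gpa = (SELECT MAX(gpa) FROM students)

Result:
major     | gpa 
----------+-----
Chemistry | 3.12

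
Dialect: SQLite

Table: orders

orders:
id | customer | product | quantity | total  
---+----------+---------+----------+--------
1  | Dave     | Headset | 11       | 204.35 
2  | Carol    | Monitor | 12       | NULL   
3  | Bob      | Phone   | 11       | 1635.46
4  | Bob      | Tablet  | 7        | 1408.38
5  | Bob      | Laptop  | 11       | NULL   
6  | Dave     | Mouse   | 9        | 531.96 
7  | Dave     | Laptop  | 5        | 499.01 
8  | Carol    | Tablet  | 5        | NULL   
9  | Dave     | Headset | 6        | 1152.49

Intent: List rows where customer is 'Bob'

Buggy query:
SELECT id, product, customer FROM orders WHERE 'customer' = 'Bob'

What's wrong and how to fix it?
Bug: 'customer' in single quotes is a string literal, not the column; the comparison is literal-vs-literal and never true

Fix: Remove the quotes around the column name (or use double quotes for an identifier)

Corrected query:
SELECT id, product, customer FROM orders WHERE customer = 'Bob'

Result:
id | product | customer
---+---------+---------
3  | Phone   | Bob     
4  | Tablet  | Bob     
5  | Laptop  | Bob     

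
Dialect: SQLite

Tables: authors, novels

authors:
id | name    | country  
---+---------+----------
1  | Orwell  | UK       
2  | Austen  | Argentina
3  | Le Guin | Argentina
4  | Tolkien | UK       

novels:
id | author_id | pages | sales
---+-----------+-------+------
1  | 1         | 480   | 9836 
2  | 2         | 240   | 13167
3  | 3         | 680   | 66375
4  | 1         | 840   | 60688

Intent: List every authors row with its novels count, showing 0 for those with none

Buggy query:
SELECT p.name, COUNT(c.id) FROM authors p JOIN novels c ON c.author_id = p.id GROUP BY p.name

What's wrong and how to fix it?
Bug: An inner join excludes parents with zero children

Fix: Use LEFT JOIN so parents without children still appear (COUNT(c.id) gives 0)

Corrected query:
SELECT p.name, COUNT(c.id) FROM authors p LEFT JOIN novels c ON c.author_id = p.id GROUP BY p.name

Result:
name    | COUNT(c.id)
--------+------------
Austen  | 1          
Le Guin | 1          
Orwell  | 2          
Tolkien | 0          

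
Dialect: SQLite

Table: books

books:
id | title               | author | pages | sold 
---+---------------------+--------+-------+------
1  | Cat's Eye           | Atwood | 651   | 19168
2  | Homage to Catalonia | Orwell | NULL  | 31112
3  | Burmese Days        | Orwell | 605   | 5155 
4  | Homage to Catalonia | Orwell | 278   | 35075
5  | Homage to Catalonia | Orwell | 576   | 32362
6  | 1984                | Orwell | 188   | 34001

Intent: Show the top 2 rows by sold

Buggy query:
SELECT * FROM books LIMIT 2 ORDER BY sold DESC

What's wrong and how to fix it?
Bug: ORDER BY cannot follow LIMIT; LIMIT is the final clause

Fix: Swap the clauses: ORDER BY first, then LIMIT

Corrected query:
SELECT * FROM books ORDER BY sold DESC LIMIT 2

Result:
id | title               | author | pages | sold 
---+---------------------+--------+-------+------
4  | Homage to Catalonia | Orwell | 278   | 35075
6  | 1984                | Orwell | 188   | 34001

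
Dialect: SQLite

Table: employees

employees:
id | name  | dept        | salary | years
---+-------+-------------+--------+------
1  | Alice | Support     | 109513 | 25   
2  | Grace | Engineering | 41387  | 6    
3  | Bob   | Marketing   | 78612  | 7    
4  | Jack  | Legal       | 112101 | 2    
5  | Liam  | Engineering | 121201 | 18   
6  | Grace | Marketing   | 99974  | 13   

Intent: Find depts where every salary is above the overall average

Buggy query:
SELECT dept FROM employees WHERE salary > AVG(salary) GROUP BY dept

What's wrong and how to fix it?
Bug: WHERE evaluates per row before aggregation, so AVG() is unavailable

Fix: Compute the overall average in a scalar subquery and compare each group's MIN against it in HAVING

Corrected query:
SELECT dept FROM employees GROUP BY dept HAVING MIN(salary) > (SELECT AVG(salary) FROM employees)

Result:
dept   
-------
Legal  
Support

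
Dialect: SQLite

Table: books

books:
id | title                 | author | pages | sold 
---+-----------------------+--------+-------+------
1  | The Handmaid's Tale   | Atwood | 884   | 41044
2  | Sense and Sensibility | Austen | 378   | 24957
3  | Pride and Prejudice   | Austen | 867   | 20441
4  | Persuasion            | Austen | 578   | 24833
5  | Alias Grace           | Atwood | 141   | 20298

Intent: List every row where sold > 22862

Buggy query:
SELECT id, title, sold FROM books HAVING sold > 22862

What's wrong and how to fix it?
Bug: This is a non-aggregate query (no GROUP BY, no aggregates), so in SQLite the HAVING clause is invalid here; a row-level condition belongs in WHERE

Fix: Replace HAVING with WHERE since the condition applies to individual rows

Corrected query:
SELECT id, title, sold FROM books WHERE sold > 22862

Result:
id | title                 | sold 
---+-----------------------+------
1  | The Handmaid's Tale   | 41044
2  | Sense and Sensibility | 24957
4  | Persuasion            | 24833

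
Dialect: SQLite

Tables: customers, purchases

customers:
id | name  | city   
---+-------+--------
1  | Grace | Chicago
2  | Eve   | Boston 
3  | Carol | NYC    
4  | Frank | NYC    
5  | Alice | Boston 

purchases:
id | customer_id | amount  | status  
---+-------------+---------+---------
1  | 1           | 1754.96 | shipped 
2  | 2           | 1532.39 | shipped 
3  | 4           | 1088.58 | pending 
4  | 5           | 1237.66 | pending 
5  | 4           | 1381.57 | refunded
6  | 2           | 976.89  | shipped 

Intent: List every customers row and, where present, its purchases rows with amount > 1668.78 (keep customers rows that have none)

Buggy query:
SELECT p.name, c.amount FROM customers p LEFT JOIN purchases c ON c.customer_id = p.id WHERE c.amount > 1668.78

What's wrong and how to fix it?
Bug: A WHERE condition on the right-hand table after LEFT JOIN drops unmatched parents

Fix: Move the right-table condition into the ON clause so unmatched parents are kept

Corrected query:
SELECT p.name, c.amount FROM customers p LEFT JOIN purchases c ON c.customer_id = p.id AND c.amount > 1668.78

Result:
name  | amount 
------+--------
Grace | 1754.96
Eve   | NULL   
Carol | NULL   
Frank | NULL   
Alice | NULL   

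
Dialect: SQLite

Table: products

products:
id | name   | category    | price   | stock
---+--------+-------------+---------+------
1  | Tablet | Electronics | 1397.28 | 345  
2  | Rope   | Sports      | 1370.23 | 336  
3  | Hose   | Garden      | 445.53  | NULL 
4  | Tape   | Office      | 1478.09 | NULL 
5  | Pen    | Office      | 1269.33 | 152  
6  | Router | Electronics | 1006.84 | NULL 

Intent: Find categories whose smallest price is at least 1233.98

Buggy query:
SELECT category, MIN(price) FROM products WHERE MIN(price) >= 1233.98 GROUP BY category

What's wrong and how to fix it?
Bug: Aggregates like MIN are computed per group after WHERE runs

Fix: Replace WHERE with HAVING after the GROUP BY

Corrected query:
SELECT category, MIN(price) FROM products GROUP BY category HAVING MIN(price) >= 1233.98

Result:
category | MIN(price)
---------+-----------
Office   | 1269.33   
Sports   | 1370.23   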